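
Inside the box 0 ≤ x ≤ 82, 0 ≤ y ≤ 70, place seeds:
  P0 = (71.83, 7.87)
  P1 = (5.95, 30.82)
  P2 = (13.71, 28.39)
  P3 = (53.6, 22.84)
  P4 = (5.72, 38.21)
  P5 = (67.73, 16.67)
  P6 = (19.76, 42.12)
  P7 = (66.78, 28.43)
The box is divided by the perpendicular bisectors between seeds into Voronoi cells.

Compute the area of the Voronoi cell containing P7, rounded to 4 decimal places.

Area of P7's cell: 1342.0017

1. box [0,82]×[0,70]: [(0, 0) (82, 0) (82, 70) (0, 70)]
2. ⊥bis P7·P0 via (69.305,18.15): [(0, 1.1271) (82, 21.2682) (82, 70) (0, 70)]  |A|=4821.7924
3. ⊥bis P7·P1 via (36.365,29.625): [(35.5888, 9.8685) (82, 21.2682) (82, 70) (37.9513, 70)]  |A|=2455.2075
4. ⊥bis P7·P2 via (40.245,28.41): [(40.2581, 11.0154) (82, 21.2682) (82, 70) (40.2137, 70)]  |A|=2249.454
5. ⊥bis P7·P3 via (60.19,25.635): [(63.9251, 16.8286) (82, 21.2682) (82, 70) (41.3736, 70)]  |A|=1520.495
6. ⊥bis P7·P4 via (36.25,33.32): [(41.9191, 68.7139) (63.9251, 16.8286) (82, 21.2682) (82, 70) (42.125, 70)]  |A|=1520.0118
7. ⊥bis P7·P5 via (67.255,22.55): [(41.9191, 68.7139) (61.6891, 22.1004) (82, 23.7411) (82, 70) (42.125, 70)]  |A|=1442.2906
8. ⊥bis P7·P6 via (43.27,35.275): [(48.493, 53.214) (61.6891, 22.1004) (82, 23.7411) (82, 70) (53.3803, 70)]  |A|=1342.0017
9. canonical 5-gon: [(48.493, 53.214) (61.6891, 22.1004) (82, 23.7411) (82, 70) (53.3803, 70)]
10. shoelace: 1342.0017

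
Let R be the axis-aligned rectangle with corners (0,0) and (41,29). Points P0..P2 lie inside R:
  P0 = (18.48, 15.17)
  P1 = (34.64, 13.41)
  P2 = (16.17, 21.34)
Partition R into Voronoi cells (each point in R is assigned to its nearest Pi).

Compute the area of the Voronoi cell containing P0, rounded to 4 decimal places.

1. box [0,41]×[0,29]: [(0, 0) (41, 0) (41, 29) (0, 29)]
2. ⊥bis P0·P1 via (26.56,14.29): [(0, 0) (25.0037, 0) (28.1621, 29) (0, 29)]  |A|=770.9033
3. ⊥bis P0·P2 via (17.325,18.255): [(0, 11.7687) (0, 0) (25.0037, 0) (27.4028, 22.028)]  |A|=436.6376
4. canonical 4-gon: [(0, 11.7687) (0, 0) (25.0037, 0) (27.4028, 22.028)]
5. shoelace: 436.6376

Area of P0's cell: 436.6376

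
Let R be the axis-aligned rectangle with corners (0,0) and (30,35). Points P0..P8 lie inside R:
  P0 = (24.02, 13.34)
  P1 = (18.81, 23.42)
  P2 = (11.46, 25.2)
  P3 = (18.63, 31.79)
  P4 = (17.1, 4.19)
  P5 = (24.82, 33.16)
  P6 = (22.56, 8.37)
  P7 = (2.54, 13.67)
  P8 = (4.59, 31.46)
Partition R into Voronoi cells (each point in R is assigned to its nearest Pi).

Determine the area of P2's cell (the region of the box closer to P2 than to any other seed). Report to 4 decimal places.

Area of P2's cell: 116.4451

1. box [0,30]×[0,35]: [(0, 0) (30, 0) (30, 35) (0, 35)]
2. ⊥bis P2·P0 via (17.74,19.27): [(0, 0.483) (30, 32.2536) (30, 35) (0, 35)]  |A|=558.9516
3. ⊥bis P2·P1 via (15.135,24.31): [(0, 0.483) (12.5948, 13.8212) (17.7239, 35) (0, 35)]  |A|=405.0539
4. ⊥bis P2·P3 via (15.045,28.495): [(0, 0.483) (12.5948, 13.8212) (15.9184, 27.5448) (9.0662, 35) (0, 35)]  |A|=372.7814
5. ⊥bis P2·P4 via (14.28,14.695): [(0, 10.8616) (12.704, 14.2719) (15.9184, 27.5448) (9.0662, 35) (0, 35)]  |A|=304.7453
6. ⊥bis P2·P5 via (18.14,29.18): [(0, 10.8616) (12.704, 14.2719) (15.9184, 27.5448) (9.0662, 35) (0, 35)]  |A|=304.7453
7. ⊥bis P2·P6 via (17.01,16.785): [(0, 10.8616) (12.704, 14.2719) (15.9184, 27.5448) (9.0662, 35) (0, 35)]  |A|=304.7453
8. ⊥bis P2·P7 via (7,19.435): [(0, 24.8504) (12.857, 14.9038) (15.9184, 27.5448) (9.0662, 35) (0, 35)]  |A|=211.0654
9. ⊥bis P2·P8 via (8.025,28.33): [(2.8472, 22.6477) (12.857, 14.9038) (15.9184, 27.5448) (11.5954, 32.2483)]  |A|=116.4451
10. canonical 4-gon: [(2.8472, 22.6477) (12.857, 14.9038) (15.9184, 27.5448) (11.5954, 32.2483)]
11. shoelace: 116.4451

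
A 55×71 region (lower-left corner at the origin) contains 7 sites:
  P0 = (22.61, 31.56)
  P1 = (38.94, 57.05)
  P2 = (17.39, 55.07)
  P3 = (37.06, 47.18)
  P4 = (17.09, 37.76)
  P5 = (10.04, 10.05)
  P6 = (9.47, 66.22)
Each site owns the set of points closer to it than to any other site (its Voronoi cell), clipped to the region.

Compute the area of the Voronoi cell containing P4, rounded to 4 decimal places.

Area of P4's cell: 422.1351

1. box [0,55]×[0,71]: [(0, 0) (55, 0) (55, 71) (0, 71)]
2. ⊥bis P4·P0 via (19.85,34.66): [(0, 16.9871) (55, 65.9548) (55, 71) (0, 71)]  |A|=1624.0968
3. ⊥bis P4·P1 via (28.015,47.405): [(0, 16.9871) (30.7216, 44.3392) (7.1844, 71) (0, 71)]  |A|=925.4525
4. ⊥bis P4·P2 via (17.24,46.415): [(0, 46.7138) (0, 16.9871) (30.7216, 44.3392) (29.07, 46.21)]  |A|=483.4009
5. ⊥bis P4·P3 via (27.075,42.47): [(25.2798, 46.2757) (0, 46.7138) (0, 16.9871) (27.5326, 41.5)]  |A|=469.097
6. ⊥bis P4·P5 via (13.565,23.905): [(25.2798, 46.2757) (0, 46.7138) (0, 27.3562) (9.058, 25.0517) (27.5326, 41.5)]  |A|=422.1351
7. ⊥bis P4·P6 via (13.28,51.99): [(25.2798, 46.2757) (0, 46.7138) (0, 27.3562) (9.058, 25.0517) (27.5326, 41.5)]  |A|=422.1351
8. canonical 5-gon: [(25.2798, 46.2757) (0, 46.7138) (0, 27.3562) (9.058, 25.0517) (27.5326, 41.5)]
9. shoelace: 422.1351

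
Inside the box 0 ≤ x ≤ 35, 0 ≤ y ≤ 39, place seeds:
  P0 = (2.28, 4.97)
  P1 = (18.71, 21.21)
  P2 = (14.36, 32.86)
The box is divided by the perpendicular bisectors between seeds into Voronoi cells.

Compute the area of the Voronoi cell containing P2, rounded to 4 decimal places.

1. box [0,35]×[0,39]: [(0, 0) (35, 0) (35, 39) (0, 39)]
2. ⊥bis P2·P0 via (8.32,18.915): [(0, 22.5186) (35, 7.3591) (35, 39) (0, 39)]  |A|=842.1397
3. ⊥bis P2·P1 via (16.535,27.035): [(0, 22.5186) (2.0553, 21.6284) (35, 33.9297) (35, 39) (0, 39)]  |A|=404.4602
4. canonical 5-gon: [(0, 22.5186) (2.0553, 21.6284) (35, 33.9297) (35, 39) (0, 39)]
5. shoelace: 404.4602

Area of P2's cell: 404.4602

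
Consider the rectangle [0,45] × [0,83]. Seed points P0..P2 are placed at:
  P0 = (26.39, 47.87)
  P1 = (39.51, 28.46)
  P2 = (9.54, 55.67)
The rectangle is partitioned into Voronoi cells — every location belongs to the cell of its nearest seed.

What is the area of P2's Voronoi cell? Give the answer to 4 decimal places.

1. box [0,45]×[0,83]: [(0, 0) (45, 0) (45, 83) (0, 83)]
2. ⊥bis P2·P0 via (17.965,51.77): [(0, 12.961) (32.4216, 83) (0, 83)]  |A|=1135.3889
3. ⊥bis P2·P1 via (24.525,42.065): [(0, 15.0523) (1.9752, 17.2279) (32.4216, 83) (0, 83)]  |A|=1133.3235
4. canonical 4-gon: [(0, 15.0523) (1.9752, 17.2279) (32.4216, 83) (0, 83)]
5. shoelace: 1133.3235

Area of P2's cell: 1133.3235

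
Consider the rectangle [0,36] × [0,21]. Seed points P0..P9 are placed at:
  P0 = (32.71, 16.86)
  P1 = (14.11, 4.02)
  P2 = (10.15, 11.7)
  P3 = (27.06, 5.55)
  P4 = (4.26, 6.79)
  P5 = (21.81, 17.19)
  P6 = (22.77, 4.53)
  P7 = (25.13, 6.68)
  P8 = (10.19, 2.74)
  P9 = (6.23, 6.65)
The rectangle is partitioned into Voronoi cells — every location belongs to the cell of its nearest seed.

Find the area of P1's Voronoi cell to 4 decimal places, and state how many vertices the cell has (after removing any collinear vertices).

1. box [0,36]×[0,21]: [(0, 0) (36, 0) (36, 21) (0, 21)]
2. ⊥bis P1·P0 via (23.41,10.44): [(0, 0) (30.617, 0) (16.1202, 21) (0, 21)]  |A|=490.7402
3. ⊥bis P1·P2 via (12.13,7.86): [(0, 1.6055) (0, 0) (30.617, 0) (21.7624, 12.8267)]  |A|=213.8269
4. ⊥bis P1·P3 via (20.585,4.785): [(19.7571, 11.7927) (0, 1.6055) (0, 0) (21.1503, 0)]  |A|=140.5695
5. ⊥bis P1·P4 via (9.185,5.405): [(19.7571, 11.7927) (9.493, 6.5003) (7.665, 0) (21.1503, 0)]  |A|=108.0366
6. ⊥bis P1·P5 via (17.96,10.605): [(20.0411, 9.3882) (17.7227, 10.7437) (9.493, 6.5003) (7.665, 0) (21.1503, 0)]  |A|=105.4419
7. ⊥bis P1·P6 via (18.44,4.275): [(18.071, 10.5401) (17.7227, 10.7437) (9.493, 6.5003) (7.665, 0) (18.6918, 0)]  |A|=83.876
8. ⊥bis P1·P7 via (19.62,5.35): [(18.071, 10.5401) (17.7227, 10.7437) (9.493, 6.5003) (7.665, 0) (18.6918, 0)]  |A|=83.876
9. ⊥bis P1·P8 via (12.15,3.38): [(18.071, 10.5401) (17.7227, 10.7437) (10.8951, 7.2232) (13.2537, 0) (18.6918, 0)]  |A|=59.7958
10. ⊥bis P1·P9 via (10.17,5.335): [(18.071, 10.5401) (17.7227, 10.7437) (10.8951, 7.2232) (13.2537, 0) (18.6918, 0)]  |A|=59.7958
11. canonical 5-gon: [(18.071, 10.5401) (17.7227, 10.7437) (10.8951, 7.2232) (13.2537, 0) (18.6918, 0)]
12. shoelace: 59.7958

Area of P1's cell: 59.7958 (5 vertices)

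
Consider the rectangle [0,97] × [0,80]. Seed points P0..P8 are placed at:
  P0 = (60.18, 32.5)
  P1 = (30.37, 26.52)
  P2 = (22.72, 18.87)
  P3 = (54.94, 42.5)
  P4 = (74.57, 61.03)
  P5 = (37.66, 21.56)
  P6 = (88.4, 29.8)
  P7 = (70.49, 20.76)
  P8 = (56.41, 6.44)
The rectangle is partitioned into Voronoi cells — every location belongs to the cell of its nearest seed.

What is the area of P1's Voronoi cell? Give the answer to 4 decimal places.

1. box [0,97]×[0,80]: [(0, 0) (97, 0) (97, 80) (0, 80)]
2. ⊥bis P1·P0 via (45.275,29.51): [(0, 0) (51.1948, 0) (35.1465, 80) (0, 80)]  |A|=3453.6533
3. ⊥bis P1·P2 via (26.545,22.695): [(0, 49.24) (49.24, 0) (51.1948, 0) (35.1465, 80) (0, 80)]  |A|=2241.3645
4. ⊥bis P1·P3 via (42.655,34.51): [(0, 49.24) (49.24, 0) (51.1948, 0) (44.9932, 30.915) (13.0689, 80) (0, 80)]  |A|=1699.5246
5. ⊥bis P1·P4 via (52.47,43.775): [(0, 49.24) (49.24, 0) (51.1948, 0) (44.9932, 30.915) (13.0689, 80) (0, 80)]  |A|=1699.5246
6. ⊥bis P1·P5 via (34.015,24.04): [(0, 49.24) (30.4458, 18.7942) (41.9139, 35.6495) (13.0689, 80) (0, 80)]  |A|=1365.6066
7. ⊥bis P1·P6 via (59.385,28.16): [(0, 49.24) (30.4458, 18.7942) (41.9139, 35.6495) (13.0689, 80) (0, 80)]  |A|=1365.6066
8. ⊥bis P1·P7 via (50.43,23.64): [(0, 49.24) (30.4458, 18.7942) (41.9139, 35.6495) (13.0689, 80) (0, 80)]  |A|=1365.6066
9. ⊥bis P1·P8 via (43.39,16.48): [(0, 49.24) (30.4458, 18.7942) (41.9139, 35.6495) (13.0689, 80) (0, 80)]  |A|=1365.6066
10. canonical 5-gon: [(0, 49.24) (30.4458, 18.7942) (41.9139, 35.6495) (13.0689, 80) (0, 80)]
11. shoelace: 1365.6066

Area of P1's cell: 1365.6066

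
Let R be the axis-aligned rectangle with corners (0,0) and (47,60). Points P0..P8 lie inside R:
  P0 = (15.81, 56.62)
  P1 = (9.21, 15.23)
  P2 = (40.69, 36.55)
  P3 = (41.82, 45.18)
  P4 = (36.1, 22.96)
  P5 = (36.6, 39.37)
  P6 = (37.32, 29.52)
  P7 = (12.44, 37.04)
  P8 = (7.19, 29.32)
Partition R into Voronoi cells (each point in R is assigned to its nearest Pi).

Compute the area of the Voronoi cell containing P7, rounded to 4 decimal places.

Area of P7's cell: 370.4555

1. box [0,47]×[0,60]: [(0, 0) (47, 0) (47, 60) (0, 60)]
2. ⊥bis P7·P0 via (14.125,46.83): [(0, 49.2611) (0, 0) (47, 0) (47, 41.1717)]  |A|=2125.1721
3. ⊥bis P7·P1 via (10.825,26.135): [(0, 49.2611) (0, 27.7382) (47, 20.7776) (47, 41.1717)]  |A|=985.0523
4. ⊥bis P7·P2 via (26.565,36.795): [(26.7015, 44.6654) (0, 49.2611) (0, 27.7382) (26.3402, 23.8372)]  |A|=562.362
5. ⊥bis P7·P3 via (27.13,41.11): [(26.6687, 42.7749) (26.1171, 44.766) (0, 49.2611) (0, 27.7382) (26.3402, 23.8372)]  |A|=561.8079
6. ⊥bis P7·P4 via (24.27,30): [(26.5125, 33.7683) (26.6687, 42.7749) (26.1171, 44.766) (0, 49.2611) (0, 27.7382) (21.0673, 24.6181)]  |A|=535.5575
7. ⊥bis P7·P5 via (24.52,38.205): [(25.1661, 31.5058) (23.8496, 45.1563) (0, 49.2611) (0, 27.7382) (21.0673, 24.6181)]  |A|=509.8476
8. ⊥bis P7·P6 via (24.88,33.28): [(23.495, 28.6977) (24.9672, 33.5684) (23.8496, 45.1563) (0, 49.2611) (0, 27.7382) (21.0673, 24.6181)]  |A|=507.8449
9. ⊥bis P7·P8 via (9.815,33.18): [(21.4527, 25.2658) (23.495, 28.6977) (24.9672, 33.5684) (23.8496, 45.1563) (0, 49.2611) (0, 39.8547)]  |A|=370.4555
10. canonical 6-gon: [(21.4527, 25.2658) (23.495, 28.6977) (24.9672, 33.5684) (23.8496, 45.1563) (0, 49.2611) (0, 39.8547)]
11. shoelace: 370.4555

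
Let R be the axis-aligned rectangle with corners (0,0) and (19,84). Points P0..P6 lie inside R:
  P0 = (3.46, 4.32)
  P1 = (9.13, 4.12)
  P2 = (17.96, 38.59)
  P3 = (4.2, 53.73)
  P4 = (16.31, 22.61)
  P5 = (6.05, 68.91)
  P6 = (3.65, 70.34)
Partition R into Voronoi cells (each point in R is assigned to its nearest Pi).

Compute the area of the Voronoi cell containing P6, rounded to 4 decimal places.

1. box [0,19]×[0,84]: [(0, 0) (19, 0) (19, 84) (0, 84)]
2. ⊥bis P6·P0 via (3.555,37.33): [(0, 37.3402) (19, 37.2856) (19, 84) (0, 84)]  |A|=887.0551
3. ⊥bis P6·P1 via (6.39,37.23): [(0, 37.3402) (7.4625, 37.3188) (19, 38.2735) (19, 84) (0, 84)]  |A|=881.3556
4. ⊥bis P6·P2 via (10.805,54.465): [(0, 49.5951) (19, 58.1586) (19, 84) (0, 84)]  |A|=572.3403
5. ⊥bis P6·P3 via (3.925,62.035): [(0, 61.905) (19, 62.5342) (19, 84) (0, 84)]  |A|=413.8275
6. ⊥bis P6·P4 via (9.98,46.475): [(0, 61.905) (19, 62.5342) (19, 84) (0, 84)]  |A|=413.8275
7. ⊥bis P6·P5 via (4.85,69.625): [(0, 61.905) (0.2552, 61.9135) (13.4151, 84) (0, 84)]  |A|=150.966
8. canonical 4-gon: [(0, 61.905) (0.2552, 61.9135) (13.4151, 84) (0, 84)]
9. shoelace: 150.966

Area of P6's cell: 150.9660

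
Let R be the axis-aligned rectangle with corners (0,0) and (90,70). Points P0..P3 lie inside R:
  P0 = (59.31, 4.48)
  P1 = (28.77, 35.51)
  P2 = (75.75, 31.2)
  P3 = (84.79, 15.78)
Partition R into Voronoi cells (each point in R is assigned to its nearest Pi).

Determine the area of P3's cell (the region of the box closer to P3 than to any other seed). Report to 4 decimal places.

1. box [0,90]×[0,70]: [(0, 0) (90, 0) (90, 70) (0, 70)]
2. ⊥bis P3·P0 via (72.05,10.13): [(76.5425, 0) (90, 0) (90, 70) (45.4985, 70)]  |A|=2028.5632
3. ⊥bis P3·P1 via (56.78,25.645): [(60.4934, 36.1886) (76.5425, 0) (90, 0) (90, 70) (72.4016, 70)]  |A|=1573.7474
4. ⊥bis P3·P2 via (80.27,23.49): [(69.0438, 16.9086) (76.5425, 0) (90, 0) (90, 29.1942)]  |A|=419.6741
5. canonical 4-gon: [(69.0438, 16.9086) (76.5425, 0) (90, 0) (90, 29.1942)]
6. shoelace: 419.6741

Area of P3's cell: 419.6741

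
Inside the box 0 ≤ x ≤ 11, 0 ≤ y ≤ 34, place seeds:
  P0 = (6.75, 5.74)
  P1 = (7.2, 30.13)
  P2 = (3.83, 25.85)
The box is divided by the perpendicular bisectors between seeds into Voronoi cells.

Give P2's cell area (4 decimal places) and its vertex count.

Area of P2's cell: 133.9395 (4 vertices)

1. box [0,11]×[0,34]: [(0, 0) (11, 0) (11, 34) (0, 34)]
2. ⊥bis P2·P0 via (5.29,15.795): [(0, 15.0269) (11, 16.6241) (11, 34) (0, 34)]  |A|=199.9196
3. ⊥bis P2·P1 via (5.515,27.99): [(0, 32.3324) (0, 15.0269) (11, 16.6241) (11, 23.6712)]  |A|=133.9395
4. canonical 4-gon: [(0, 32.3324) (0, 15.0269) (11, 16.6241) (11, 23.6712)]
5. shoelace: 133.9395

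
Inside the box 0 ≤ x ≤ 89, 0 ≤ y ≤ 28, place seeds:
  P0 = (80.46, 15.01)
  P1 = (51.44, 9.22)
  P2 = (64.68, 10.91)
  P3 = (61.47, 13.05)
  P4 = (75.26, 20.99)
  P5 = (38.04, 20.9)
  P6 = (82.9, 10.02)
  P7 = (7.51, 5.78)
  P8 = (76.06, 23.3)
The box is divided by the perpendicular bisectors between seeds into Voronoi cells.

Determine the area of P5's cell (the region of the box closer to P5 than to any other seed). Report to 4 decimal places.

Area of P5's cell: 592.1465

1. box [0,89]×[0,28]: [(0, 0) (89, 0) (89, 28) (0, 28)]
2. ⊥bis P5·P0 via (59.25,17.955): [(0, 0) (56.757, 0) (60.6447, 28) (0, 28)]  |A|=1643.6238
3. ⊥bis P5·P1 via (44.74,15.06): [(0, 0) (31.6131, 0) (56.019, 28) (0, 28)]  |A|=1226.8497
4. ⊥bis P5·P2 via (51.36,15.905): [(0, 0) (31.6131, 0) (55.8024, 27.7515) (55.8956, 28) (0, 28)]  |A|=1226.8343
5. ⊥bis P5·P3 via (49.755,16.975): [(0, 0) (31.6131, 0) (51.844, 23.2102) (53.4488, 28) (0, 28)]  |A|=1220.6942
6. ⊥bis P5·P4 via (56.65,20.945): [(0, 0) (31.6131, 0) (51.844, 23.2102) (53.4488, 28) (0, 28)]  |A|=1220.6942
7. ⊥bis P5·P6 via (60.47,15.46): [(0, 0) (31.6131, 0) (51.844, 23.2102) (53.4488, 28) (0, 28)]  |A|=1220.6942
8. ⊥bis P5·P7 via (22.775,13.34): [(29.3816, 0) (31.6131, 0) (51.844, 23.2102) (53.4488, 28) (15.5146, 28)]  |A|=592.1465
9. ⊥bis P5·P8 via (57.05,22.1): [(29.3816, 0) (31.6131, 0) (51.844, 23.2102) (53.4488, 28) (15.5146, 28)]  |A|=592.1465
10. canonical 5-gon: [(29.3816, 0) (31.6131, 0) (51.844, 23.2102) (53.4488, 28) (15.5146, 28)]
11. shoelace: 592.1465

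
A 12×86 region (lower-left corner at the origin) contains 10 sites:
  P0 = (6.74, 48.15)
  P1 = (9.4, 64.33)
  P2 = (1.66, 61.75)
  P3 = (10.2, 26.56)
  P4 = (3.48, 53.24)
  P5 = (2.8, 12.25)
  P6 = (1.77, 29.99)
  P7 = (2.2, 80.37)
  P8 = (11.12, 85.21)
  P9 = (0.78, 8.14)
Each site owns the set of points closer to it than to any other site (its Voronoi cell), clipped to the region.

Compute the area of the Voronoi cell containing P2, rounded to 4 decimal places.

1. box [0,12]×[0,86]: [(0, 0) (12, 0) (12, 86) (0, 86)]
2. ⊥bis P2·P0 via (4.2,54.95): [(0, 53.3812) (12, 57.8635) (12, 86) (0, 86)]  |A|=364.5318
3. ⊥bis P2·P1 via (5.53,63.04): [(0, 79.63) (0, 53.3812) (7.7808, 56.2875)]  |A|=102.1187
4. ⊥bis P2·P3 via (5.93,44.155): [(0, 79.63) (0, 53.3812) (7.7808, 56.2875)]  |A|=102.1187
5. ⊥bis P2·P4 via (2.57,57.495): [(7.0584, 58.4549) (0, 79.63) (0, 56.9454)]  |A|=80.0582
6. ⊥bis P2·P5 via (2.23,37): [(7.0584, 58.4549) (0, 79.63) (0, 56.9454)]  |A|=80.0582
7. ⊥bis P2·P6 via (1.715,45.87): [(7.0584, 58.4549) (0, 79.63) (0, 56.9454)]  |A|=80.0582
8. ⊥bis P2·P7 via (1.93,71.06): [(7.0584, 58.4549) (2.8657, 71.0329) (0, 71.116) (0, 56.9454)]  |A|=67.8588
9. ⊥bis P2·P8 via (6.39,73.48): [(7.0584, 58.4549) (2.8657, 71.0329) (0, 71.116) (0, 56.9454)]  |A|=67.8588
10. ⊥bis P2·P9 via (1.22,34.945): [(7.0584, 58.4549) (2.8657, 71.0329) (0, 71.116) (0, 56.9454)]  |A|=67.8588
11. canonical 4-gon: [(7.0584, 58.4549) (2.8657, 71.0329) (0, 71.116) (0, 56.9454)]
12. shoelace: 67.8588

Area of P2's cell: 67.8588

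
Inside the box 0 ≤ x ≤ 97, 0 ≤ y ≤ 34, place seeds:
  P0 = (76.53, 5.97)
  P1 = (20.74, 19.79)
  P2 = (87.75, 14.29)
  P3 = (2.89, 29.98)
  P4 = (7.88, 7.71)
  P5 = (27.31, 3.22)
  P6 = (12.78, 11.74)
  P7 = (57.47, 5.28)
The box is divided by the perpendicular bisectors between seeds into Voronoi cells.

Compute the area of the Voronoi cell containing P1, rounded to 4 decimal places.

Area of P1's cell: 592.5315

1. box [0,97]×[0,34]: [(0, 0) (97, 0) (97, 34) (0, 34)]
2. ⊥bis P1·P0 via (48.635,12.88): [(0, 0) (45.4444, 0) (53.8667, 34) (0, 34)]  |A|=1688.2899
3. ⊥bis P1·P2 via (54.245,17.04): [(0, 0) (45.4444, 0) (53.8667, 34) (0, 34)]  |A|=1688.2899
4. ⊥bis P1·P3 via (11.815,24.885): [(0, 4.1885) (0, 0) (45.4444, 0) (53.8667, 34) (17.0185, 34)]  |A|=1434.6165
5. ⊥bis P1·P4 via (14.31,13.75): [(8.8043, 19.6112) (27.226, 0) (45.4444, 0) (53.8667, 34) (17.0185, 34)]  |A|=1149.2113
6. ⊥bis P1·P5 via (24.025,11.505): [(8.8043, 19.6112) (18.483, 9.3076) (50.9377, 22.1759) (53.8667, 34) (17.0185, 34)]  |A|=739.9146
7. ⊥bis P1·P6 via (16.76,15.765): [(10.2714, 22.1811) (21.9145, 10.6682) (50.9377, 22.1759) (53.8667, 34) (17.0185, 34)]  |A|=692.2463
8. ⊥bis P1·P7 via (39.105,12.535): [(10.2714, 22.1811) (21.9145, 10.6682) (41.4233, 18.4034) (47.5846, 34) (17.0185, 34)]  |A|=592.5315
9. canonical 5-gon: [(10.2714, 22.1811) (21.9145, 10.6682) (41.4233, 18.4034) (47.5846, 34) (17.0185, 34)]
10. shoelace: 592.5315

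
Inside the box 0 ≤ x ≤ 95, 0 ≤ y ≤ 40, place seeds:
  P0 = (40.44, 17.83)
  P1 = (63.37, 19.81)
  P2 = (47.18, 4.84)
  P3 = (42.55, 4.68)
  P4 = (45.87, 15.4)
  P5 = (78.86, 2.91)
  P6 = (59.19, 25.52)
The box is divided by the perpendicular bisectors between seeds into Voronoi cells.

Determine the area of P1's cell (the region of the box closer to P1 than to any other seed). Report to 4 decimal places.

1. box [0,95]×[0,40]: [(0, 0) (95, 0) (95, 40) (0, 40)]
2. ⊥bis P1·P0 via (51.905,18.82): [(53.5301, 0) (95, 0) (95, 40) (50.0761, 40)]  |A|=1727.8757
3. ⊥bis P1·P2 via (55.275,12.325): [(52.1765, 15.676) (66.6712, 0) (95, 0) (95, 40) (50.0761, 40)]  |A|=1624.8752
4. ⊥bis P1·P3 via (52.96,12.245): [(52.1765, 15.676) (66.6712, 0) (95, 0) (95, 40) (50.0761, 40)]  |A|=1624.8752
5. ⊥bis P1·P4 via (54.62,17.605): [(50.6493, 33.3616) (56.2037, 11.3207) (66.6712, 0) (95, 0) (95, 40) (50.0761, 40)]  |A|=1592.5894
6. ⊥bis P1·P5 via (71.115,11.36): [(50.6493, 33.3616) (56.2037, 11.3207) (63.0242, 3.9442) (95, 33.2522) (95, 40) (50.0761, 40)]  |A|=1005.0886
7. ⊥bis P1·P6 via (61.28,22.665): [(54.5807, 17.7608) (56.2037, 11.3207) (63.0242, 3.9442) (95, 33.2522) (95, 40) (84.9601, 40)]  |A|=608.615
8. canonical 6-gon: [(54.5807, 17.7608) (56.2037, 11.3207) (63.0242, 3.9442) (95, 33.2522) (95, 40) (84.9601, 40)]
9. shoelace: 608.615

Area of P1's cell: 608.6150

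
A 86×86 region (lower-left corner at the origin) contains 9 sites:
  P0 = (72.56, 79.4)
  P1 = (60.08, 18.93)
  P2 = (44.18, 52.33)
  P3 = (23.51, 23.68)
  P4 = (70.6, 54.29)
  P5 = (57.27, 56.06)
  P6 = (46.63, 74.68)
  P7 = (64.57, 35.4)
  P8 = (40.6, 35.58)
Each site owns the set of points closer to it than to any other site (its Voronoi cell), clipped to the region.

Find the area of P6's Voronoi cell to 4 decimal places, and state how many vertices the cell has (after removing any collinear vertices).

Area of P6's cell: 1191.1758 (5 vertices)

1. box [0,86]×[0,86]: [(0, 0) (86, 0) (86, 86) (0, 86)]
2. ⊥bis P6·P0 via (59.595,77.04): [(0, 0) (73.6185, 0) (57.964, 86) (0, 86)]  |A|=5658.0476
3. ⊥bis P6·P1 via (53.355,46.805): [(0, 33.9328) (64.6046, 49.519) (57.964, 86) (0, 86)]  |A|=2739.1821
4. ⊥bis P6·P2 via (45.405,63.505): [(0, 68.4823) (62.3978, 61.6423) (57.964, 86) (0, 86)]  |A|=1252.4704
5. ⊥bis P6·P3 via (35.07,49.18): [(0, 68.4823) (62.3978, 61.6423) (57.964, 86) (0, 86)]  |A|=1252.4704
6. ⊥bis P6·P4 via (58.615,64.485): [(0, 68.4823) (56.7257, 62.264) (61.3048, 67.647) (57.964, 86) (0, 86)]  |A|=1235.7803
7. ⊥bis P6·P5 via (51.95,65.37): [(0, 68.4823) (48.1581, 63.2032) (60.7988, 70.4265) (57.964, 86) (0, 86)]  |A|=1191.1758
8. ⊥bis P6·P7 via (55.6,55.04): [(0, 68.4823) (48.1581, 63.2032) (60.7988, 70.4265) (57.964, 86) (0, 86)]  |A|=1191.1758
9. ⊥bis P6·P8 via (43.615,55.13): [(0, 68.4823) (48.1581, 63.2032) (60.7988, 70.4265) (57.964, 86) (0, 86)]  |A|=1191.1758
10. canonical 5-gon: [(0, 68.4823) (48.1581, 63.2032) (60.7988, 70.4265) (57.964, 86) (0, 86)]
11. shoelace: 1191.1758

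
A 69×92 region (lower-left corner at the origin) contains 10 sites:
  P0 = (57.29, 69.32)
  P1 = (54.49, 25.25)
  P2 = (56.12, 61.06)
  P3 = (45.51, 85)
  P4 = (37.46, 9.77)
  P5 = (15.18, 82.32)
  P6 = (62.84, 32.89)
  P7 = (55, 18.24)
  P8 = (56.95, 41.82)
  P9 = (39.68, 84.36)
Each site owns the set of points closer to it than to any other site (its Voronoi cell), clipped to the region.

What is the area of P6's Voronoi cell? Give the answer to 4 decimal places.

1. box [0,69]×[0,92]: [(0, 0) (69, 0) (69, 92) (0, 92)]
2. ⊥bis P6·P0 via (60.065,51.105): [(0, 41.9543) (0, 0) (69, 0) (69, 52.4662)]  |A|=3257.5072
3. ⊥bis P6·P1 via (58.665,29.07): [(41.1414, 48.2221) (69, 17.7745) (69, 52.4662)]  |A|=483.2299
4. ⊥bis P6·P2 via (59.48,46.975): [(45.3636, 43.6075) (69, 17.7745) (69, 49.246)]  |A|=371.9359
5. ⊥bis P6·P3 via (54.175,58.945): [(45.3636, 43.6075) (69, 17.7745) (69, 49.246)]  |A|=371.9359
6. ⊥bis P6·P4 via (50.15,21.33): [(45.3636, 43.6075) (69, 17.7745) (69, 49.246)]  |A|=371.9359
7. ⊥bis P6·P5 via (39.01,57.605): [(45.3636, 43.6075) (69, 17.7745) (69, 49.246)]  |A|=371.9359
8. ⊥bis P6·P7 via (58.92,25.565): [(45.3636, 43.6075) (64.7042, 22.4696) (69, 20.1707) (69, 49.246)]  |A|=366.7893
9. ⊥bis P6·P8 via (59.895,37.355): [(54.4004, 33.7309) (64.7042, 22.4696) (69, 20.1707) (69, 43.3604)]  |A|=181.6251
10. ⊥bis P6·P9 via (51.26,58.625): [(54.4004, 33.7309) (64.7042, 22.4696) (69, 20.1707) (69, 43.3604)]  |A|=181.6251
11. canonical 4-gon: [(54.4004, 33.7309) (64.7042, 22.4696) (69, 20.1707) (69, 43.3604)]
12. shoelace: 181.6251

Area of P6's cell: 181.6251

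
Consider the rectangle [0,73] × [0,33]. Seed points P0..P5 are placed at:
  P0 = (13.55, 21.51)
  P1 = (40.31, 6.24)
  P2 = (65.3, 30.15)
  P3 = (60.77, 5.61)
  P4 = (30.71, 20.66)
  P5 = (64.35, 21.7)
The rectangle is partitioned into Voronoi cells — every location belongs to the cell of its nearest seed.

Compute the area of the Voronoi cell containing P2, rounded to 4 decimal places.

1. box [0,73]×[0,33]: [(0, 0) (73, 0) (73, 33) (0, 33)]
2. ⊥bis P2·P0 via (39.425,25.83): [(43.7375, 0) (73, 0) (73, 33) (38.2279, 33)]  |A|=1056.5708
3. ⊥bis P2·P1 via (52.805,18.195): [(70.2137, 0) (73, 0) (73, 33) (38.6398, 33)]  |A|=612.9174
4. ⊥bis P2·P3 via (63.035,17.88): [(50.9767, 20.1059) (73, 16.0405) (73, 33) (38.6398, 33)]  |A|=408.2737
5. ⊥bis P2·P4 via (48.005,25.405): [(48.8486, 22.3301) (50.9767, 20.1059) (73, 16.0405) (73, 33) (45.9213, 33)]  |A|=369.4276
6. ⊥bis P2·P5 via (64.825,25.925): [(47.3225, 27.8927) (73, 25.0059) (73, 33) (45.9213, 33)]  |A|=171.7832
7. canonical 4-gon: [(47.3225, 27.8927) (73, 25.0059) (73, 33) (45.9213, 33)]
8. shoelace: 171.7832

Area of P2's cell: 171.7832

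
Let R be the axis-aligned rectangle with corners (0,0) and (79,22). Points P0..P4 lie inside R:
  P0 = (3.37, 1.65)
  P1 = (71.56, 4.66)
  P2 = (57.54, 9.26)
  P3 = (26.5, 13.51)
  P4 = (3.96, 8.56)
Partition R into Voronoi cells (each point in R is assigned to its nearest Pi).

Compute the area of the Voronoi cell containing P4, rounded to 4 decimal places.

1. box [0,79]×[0,22]: [(0, 0) (79, 0) (79, 22) (0, 22)]
2. ⊥bis P4·P0 via (3.665,5.105): [(0, 5.4179) (63.4541, 0) (79, 0) (79, 22) (0, 22)]  |A|=1566.1051
3. ⊥bis P4·P1 via (37.76,6.61): [(0, 5.4179) (37.5065, 2.2155) (38.6479, 22) (0, 22)]  |A|=693.2821
4. ⊥bis P4·P2 via (30.75,8.91): [(0, 5.4179) (30.83, 2.7856) (30.579, 22) (0, 22)]  |A|=549.3918
5. ⊥bis P4·P3 via (15.23,11.035): [(0, 5.4179) (16.7782, 3.9854) (12.822, 22) (0, 22)]  |A|=254.6001
6. canonical 4-gon: [(0, 5.4179) (16.7782, 3.9854) (12.822, 22) (0, 22)]
7. shoelace: 254.6001

Area of P4's cell: 254.6001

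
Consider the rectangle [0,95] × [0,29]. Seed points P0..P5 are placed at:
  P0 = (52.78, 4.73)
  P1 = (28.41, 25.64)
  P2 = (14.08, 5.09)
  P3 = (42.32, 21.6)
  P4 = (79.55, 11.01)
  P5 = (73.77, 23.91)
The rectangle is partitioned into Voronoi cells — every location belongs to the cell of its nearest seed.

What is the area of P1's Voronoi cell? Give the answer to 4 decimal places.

1. box [0,95]×[0,29]: [(0, 0) (95, 0) (95, 29) (0, 29)]
2. ⊥bis P1·P0 via (40.595,15.185): [(0, 0) (27.5659, 0) (52.4486, 29) (0, 29)]  |A|=1160.2104
3. ⊥bis P1·P2 via (21.245,15.365): [(33.4481, 6.8555) (52.4486, 29) (1.6917, 29)]  |A|=561.9934
4. ⊥bis P1·P3 via (35.365,23.62): [(30.9931, 8.5674) (36.9276, 29) (1.6917, 29)]  |A|=359.9806
5. ⊥bis P1·P4 via (53.98,18.325): [(30.9931, 8.5674) (36.9276, 29) (1.6917, 29)]  |A|=359.9806
6. ⊥bis P1·P5 via (51.09,24.775): [(30.9931, 8.5674) (36.9276, 29) (1.6917, 29)]  |A|=359.9806
7. canonical 3-gon: [(30.9931, 8.5674) (36.9276, 29) (1.6917, 29)]
8. shoelace: 359.9806

Area of P1's cell: 359.9806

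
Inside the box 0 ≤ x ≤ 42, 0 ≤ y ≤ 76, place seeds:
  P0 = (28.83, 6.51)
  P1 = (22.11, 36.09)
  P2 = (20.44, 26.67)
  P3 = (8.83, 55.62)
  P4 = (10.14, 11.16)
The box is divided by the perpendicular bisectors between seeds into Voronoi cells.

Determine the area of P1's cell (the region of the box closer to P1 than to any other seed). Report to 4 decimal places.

Area of P1's cell: 763.8344

1. box [0,42]×[0,76]: [(0, 0) (42, 0) (42, 76) (0, 76)]
2. ⊥bis P1·P0 via (25.47,21.3): [(0, 15.5137) (42, 25.0553) (42, 76) (0, 76)]  |A|=2340.0509
3. ⊥bis P1·P2 via (21.275,31.38): [(0, 35.1517) (42, 27.7058) (42, 76) (0, 76)]  |A|=1871.9924
4. ⊥bis P1·P3 via (15.47,45.855): [(0, 35.3357) (0, 35.1517) (42, 27.7058) (42, 63.8949)]  |A|=763.8344
5. ⊥bis P1·P4 via (16.125,23.625): [(0, 35.3357) (0, 35.1517) (42, 27.7058) (42, 63.8949)]  |A|=763.8344
6. canonical 4-gon: [(0, 35.3357) (0, 35.1517) (42, 27.7058) (42, 63.8949)]
7. shoelace: 763.8344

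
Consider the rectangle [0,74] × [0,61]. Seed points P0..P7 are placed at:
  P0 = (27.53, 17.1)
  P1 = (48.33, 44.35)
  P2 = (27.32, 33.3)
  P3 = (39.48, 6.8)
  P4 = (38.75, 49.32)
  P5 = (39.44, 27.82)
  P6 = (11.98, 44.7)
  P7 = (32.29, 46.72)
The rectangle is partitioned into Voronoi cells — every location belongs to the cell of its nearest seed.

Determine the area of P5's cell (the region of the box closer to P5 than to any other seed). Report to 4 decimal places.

Area of P5's cell: 519.3935

1. box [0,74]×[0,61]: [(0, 0) (74, 0) (74, 61) (0, 61)]
2. ⊥bis P5·P0 via (33.485,22.46): [(0, 59.6621) (53.7009, 0) (74, 0) (74, 61) (0, 61)]  |A|=2912.0466
3. ⊥bis P5·P1 via (43.885,36.085): [(0, 59.6868) (0, 59.6621) (53.7009, 0) (74, 0) (74, 19.8889)]  |A|=1342.3454
4. ⊥bis P5·P2 via (33.38,30.56): [(37.4443, 39.5489) (30.9773, 25.246) (53.7009, 0) (74, 0) (74, 19.8889)]  |A|=1009.0675
5. ⊥bis P5·P3 via (39.46,17.31): [(37.4443, 39.5489) (30.9773, 25.246) (38.1227, 17.3075) (74, 17.3757) (74, 19.8889)]  |A|=521.7076
6. ⊥bis P5·P4 via (39.095,38.57): [(39.2549, 38.5751) (36.9709, 38.5018) (30.9773, 25.246) (38.1227, 17.3075) (74, 17.3757) (74, 19.8889)]  |A|=520.5292
7. ⊥bis P5·P6 via (25.71,36.26): [(39.2549, 38.5751) (36.9709, 38.5018) (30.9773, 25.246) (38.1227, 17.3075) (74, 17.3757) (74, 19.8889)]  |A|=520.5292
8. ⊥bis P5·P7 via (35.865,37.27): [(39.2797, 38.5618) (36.5272, 37.5205) (30.9773, 25.246) (38.1227, 17.3075) (74, 17.3757) (74, 19.8889)]  |A|=519.3935
9. canonical 6-gon: [(39.2797, 38.5618) (36.5272, 37.5205) (30.9773, 25.246) (38.1227, 17.3075) (74, 17.3757) (74, 19.8889)]
10. shoelace: 519.3935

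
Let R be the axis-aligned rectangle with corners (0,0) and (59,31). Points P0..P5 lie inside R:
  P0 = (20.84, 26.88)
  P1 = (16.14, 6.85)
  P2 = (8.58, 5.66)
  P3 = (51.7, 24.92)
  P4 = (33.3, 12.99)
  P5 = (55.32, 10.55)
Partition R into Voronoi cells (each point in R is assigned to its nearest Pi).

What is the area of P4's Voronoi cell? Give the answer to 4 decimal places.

1. box [0,59]×[0,31]: [(0, 0) (59, 0) (59, 31) (0, 31)]
2. ⊥bis P4·P0 via (27.07,19.935): [(4.8471, 0) (59, 0) (59, 31) (39.4049, 31)]  |A|=1143.0938
3. ⊥bis P4·P1 via (24.72,9.92): [(22.5783, 15.9057) (28.2695, 0) (59, 0) (59, 31) (39.4049, 31)]  |A|=956.8194
4. ⊥bis P4·P2 via (20.94,9.325): [(22.5783, 15.9057) (28.2695, 0) (59, 0) (59, 31) (39.4049, 31)]  |A|=956.8194
5. ⊥bis P4·P3 via (42.5,18.955): [(36.4241, 28.3261) (22.5783, 15.9057) (28.2695, 0) (54.7898, 0)]  |A|=521.0662
6. ⊥bis P4·P5 via (44.31,11.77): [(44.7258, 15.5221) (36.4241, 28.3261) (22.5783, 15.9057) (28.2695, 0) (43.0058, 0)]  |A|=429.6093
7. canonical 5-gon: [(44.7258, 15.5221) (36.4241, 28.3261) (22.5783, 15.9057) (28.2695, 0) (43.0058, 0)]
8. shoelace: 429.6093

Area of P4's cell: 429.6093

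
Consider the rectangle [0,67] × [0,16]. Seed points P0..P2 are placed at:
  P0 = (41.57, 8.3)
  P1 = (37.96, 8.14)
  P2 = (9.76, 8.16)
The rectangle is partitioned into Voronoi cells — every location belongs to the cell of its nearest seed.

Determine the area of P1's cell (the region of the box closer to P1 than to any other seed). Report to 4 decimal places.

1. box [0,67]×[0,16]: [(0, 0) (67, 0) (67, 16) (0, 16)]
2. ⊥bis P1·P0 via (39.765,8.22): [(0, 0) (40.1293, 0) (39.4202, 16) (0, 16)]  |A|=636.396
3. ⊥bis P1·P2 via (23.86,8.15): [(23.8542, 0) (40.1293, 0) (39.4202, 16) (23.8656, 16)]  |A|=254.6377
4. canonical 4-gon: [(23.8542, 0) (40.1293, 0) (39.4202, 16) (23.8656, 16)]
5. shoelace: 254.6377

Area of P1's cell: 254.6377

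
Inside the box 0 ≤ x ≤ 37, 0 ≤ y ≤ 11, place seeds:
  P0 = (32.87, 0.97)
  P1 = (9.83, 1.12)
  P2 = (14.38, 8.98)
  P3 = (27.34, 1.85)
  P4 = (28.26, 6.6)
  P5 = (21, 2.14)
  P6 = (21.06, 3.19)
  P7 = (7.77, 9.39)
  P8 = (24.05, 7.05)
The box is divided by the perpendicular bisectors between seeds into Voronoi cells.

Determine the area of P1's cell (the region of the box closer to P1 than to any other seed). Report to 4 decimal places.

Area of P1's cell: 68.2430

1. box [0,37]×[0,11]: [(0, 0) (37, 0) (37, 11) (0, 11)]
2. ⊥bis P1·P0 via (21.35,1.045): [(0, 0) (21.3432, 0) (21.4148, 11) (0, 11)]  |A|=235.169
3. ⊥bis P1·P2 via (12.105,5.05): [(0, 0) (20.8287, 0) (1.8265, 11) (0, 11)]  |A|=124.604
4. ⊥bis P1·P3 via (18.585,1.485): [(0, 0) (18.6469, 0) (18.593, 1.2943) (1.8265, 11) (0, 11)]  |A|=123.1921
5. ⊥bis P1·P4 via (19.045,3.86): [(0, 0) (18.6469, 0) (18.593, 1.2943) (1.8265, 11) (0, 11)]  |A|=123.1921
6. ⊥bis P1·P5 via (15.415,1.63): [(0, 0) (15.5638, 0) (15.27, 3.2178) (1.8265, 11) (0, 11)]  |A|=116.1332
7. ⊥bis P1·P6 via (15.445,2.155): [(0, 0) (15.5638, 0) (15.2905, 2.993) (15.2466, 3.2314) (1.8265, 11) (0, 11)]  |A|=116.1307
8. ⊥bis P1·P7 via (8.8,5.255): [(0, 3.063) (0, 0) (15.5638, 0) (15.2905, 2.993) (15.2466, 3.2314) (10.8631, 5.7689)]  |A|=68.243
9. ⊥bis P1·P8 via (16.94,4.085): [(0, 3.063) (0, 0) (15.5638, 0) (15.2905, 2.993) (15.2466, 3.2314) (10.8631, 5.7689)]  |A|=68.243
10. canonical 6-gon: [(0, 3.063) (0, 0) (15.5638, 0) (15.2905, 2.993) (15.2466, 3.2314) (10.8631, 5.7689)]
11. shoelace: 68.243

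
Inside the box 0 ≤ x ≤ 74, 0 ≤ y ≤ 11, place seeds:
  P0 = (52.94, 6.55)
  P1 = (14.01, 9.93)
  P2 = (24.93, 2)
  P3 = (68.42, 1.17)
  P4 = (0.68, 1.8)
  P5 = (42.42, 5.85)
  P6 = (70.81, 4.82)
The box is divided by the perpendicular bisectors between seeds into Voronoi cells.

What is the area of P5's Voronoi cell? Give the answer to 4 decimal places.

Area of P5's cell: 158.3810

1. box [0,74]×[0,11]: [(0, 0) (74, 0) (74, 11) (0, 11)]
2. ⊥bis P5·P0 via (47.68,6.2): [(0, 0) (48.0925, 0) (47.3606, 11) (0, 11)]  |A|=524.9924
3. ⊥bis P5·P1 via (28.215,7.89): [(27.0819, 0) (48.0925, 0) (47.3606, 11) (28.6616, 11)]  |A|=218.4029
4. ⊥bis P5·P2 via (33.675,3.925): [(34.539, 0) (48.0925, 0) (47.3606, 11) (32.1176, 11)]  |A|=158.381
5. ⊥bis P5·P3 via (55.42,3.51): [(34.539, 0) (48.0925, 0) (47.3606, 11) (32.1176, 11)]  |A|=158.381
6. ⊥bis P5·P4 via (21.55,3.825): [(34.539, 0) (48.0925, 0) (47.3606, 11) (32.1176, 11)]  |A|=158.381
7. ⊥bis P5·P6 via (56.615,5.335): [(34.539, 0) (48.0925, 0) (47.3606, 11) (32.1176, 11)]  |A|=158.381
8. canonical 4-gon: [(34.539, 0) (48.0925, 0) (47.3606, 11) (32.1176, 11)]
9. shoelace: 158.381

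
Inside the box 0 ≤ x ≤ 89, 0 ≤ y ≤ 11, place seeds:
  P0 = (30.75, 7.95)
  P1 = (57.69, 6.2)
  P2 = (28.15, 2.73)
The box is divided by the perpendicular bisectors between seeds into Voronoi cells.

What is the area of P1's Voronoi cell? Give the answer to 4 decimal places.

1. box [0,89]×[0,11]: [(0, 0) (89, 0) (89, 11) (0, 11)]
2. ⊥bis P1·P0 via (44.22,7.075): [(43.7604, 0) (89, 0) (89, 11) (44.475, 11)]  |A|=493.7054
3. ⊥bis P1·P2 via (42.92,4.465): [(43.7604, 0) (89, 0) (89, 11) (44.475, 11)]  |A|=493.7054
4. canonical 4-gon: [(43.7604, 0) (89, 0) (89, 11) (44.475, 11)]
5. shoelace: 493.7054

Area of P1's cell: 493.7054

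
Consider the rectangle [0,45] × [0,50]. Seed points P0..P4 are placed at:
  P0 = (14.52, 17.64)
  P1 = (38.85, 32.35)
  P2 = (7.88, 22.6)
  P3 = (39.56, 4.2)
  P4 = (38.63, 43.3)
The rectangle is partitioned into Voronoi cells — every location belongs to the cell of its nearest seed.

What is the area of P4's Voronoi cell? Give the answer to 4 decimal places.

Area of P4's cell: 357.6895

1. box [0,45]×[0,50]: [(0, 0) (45, 0) (45, 50) (0, 50)]
2. ⊥bis P4·P0 via (26.575,30.47): [(45, 13.158) (45, 50) (5.7894, 50)]  |A|=722.2983
3. ⊥bis P4·P1 via (38.74,37.825): [(19.1657, 37.4317) (45, 37.9508) (45, 50) (5.7894, 50)]  |A|=402.0461
4. ⊥bis P4·P2 via (23.255,32.95): [(20.2237, 37.453) (45, 37.9508) (45, 50) (11.7774, 50)]  |A|=357.6895
5. ⊥bis P4·P3 via (39.095,23.75): [(20.2237, 37.453) (45, 37.9508) (45, 50) (11.7774, 50)]  |A|=357.6895
6. canonical 4-gon: [(20.2237, 37.453) (45, 37.9508) (45, 50) (11.7774, 50)]
7. shoelace: 357.6895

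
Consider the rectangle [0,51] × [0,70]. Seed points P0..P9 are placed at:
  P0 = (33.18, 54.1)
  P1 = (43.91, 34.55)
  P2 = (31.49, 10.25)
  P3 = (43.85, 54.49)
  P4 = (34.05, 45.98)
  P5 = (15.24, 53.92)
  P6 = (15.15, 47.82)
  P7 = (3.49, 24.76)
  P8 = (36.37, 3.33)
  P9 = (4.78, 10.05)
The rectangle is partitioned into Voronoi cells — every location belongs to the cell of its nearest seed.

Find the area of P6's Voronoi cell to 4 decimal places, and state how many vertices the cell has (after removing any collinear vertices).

1. box [0,51]×[0,70]: [(0, 0) (51, 0) (51, 70) (0, 70)]
2. ⊥bis P6·P0 via (24.165,50.96): [(0, 0) (41.9148, 0) (17.5332, 70) (0, 70)]  |A|=2080.6801
3. ⊥bis P6·P1 via (29.53,41.185): [(0, 0) (10.527, 0) (28.413, 38.764) (17.5332, 70) (0, 70)]  |A|=1472.3222
4. ⊥bis P6·P2 via (23.32,29.035): [(0, 18.8926) (24.0756, 29.3636) (28.413, 38.764) (17.5332, 70) (0, 70)]  |A|=1090.3409
5. ⊥bis P6·P3 via (29.5,51.155): [(0, 18.8926) (24.0756, 29.3636) (28.413, 38.764) (17.5332, 70) (0, 70)]  |A|=1090.3409
6. ⊥bis P6·P4 via (24.6,46.9): [(0, 18.8926) (22.8405, 28.8264) (24.8139, 49.097) (17.5332, 70) (0, 70)]  |A|=1039.0273
7. ⊥bis P6·P5 via (15.195,50.87): [(0, 51.0942) (0, 18.8926) (22.8405, 28.8264) (24.8139, 49.097) (24.2428, 50.7365)]  |A|=640.9866
8. ⊥bis P6·P7 via (9.32,36.29): [(0, 51.0942) (0, 41.0025) (22.8986, 29.4241) (24.8139, 49.097) (24.2428, 50.7365)]  |A|=381.3063
9. ⊥bis P6·P8 via (25.76,25.575): [(0, 51.0942) (0, 41.0025) (22.8986, 29.4241) (24.8139, 49.097) (24.2428, 50.7365)]  |A|=381.3063
10. ⊥bis P6·P9 via (9.965,28.935): [(0, 51.0942) (0, 41.0025) (22.8986, 29.4241) (24.8139, 49.097) (24.2428, 50.7365)]  |A|=381.3063
11. canonical 5-gon: [(0, 51.0942) (0, 41.0025) (22.8986, 29.4241) (24.8139, 49.097) (24.2428, 50.7365)]
12. shoelace: 381.3063

Area of P6's cell: 381.3063 (5 vertices)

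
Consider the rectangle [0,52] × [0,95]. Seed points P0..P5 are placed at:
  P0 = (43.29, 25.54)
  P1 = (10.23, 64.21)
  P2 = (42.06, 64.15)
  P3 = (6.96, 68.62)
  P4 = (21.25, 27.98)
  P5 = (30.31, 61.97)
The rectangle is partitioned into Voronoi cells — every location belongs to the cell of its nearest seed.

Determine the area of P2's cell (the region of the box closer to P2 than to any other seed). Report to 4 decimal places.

Area of P2's cell: 855.8274

1. box [0,52]×[0,95]: [(0, 0) (52, 0) (52, 95) (0, 95)]
2. ⊥bis P2·P0 via (42.675,44.845): [(0, 43.4855) (52, 45.1421) (52, 95) (0, 95)]  |A|=2635.6832
3. ⊥bis P2·P1 via (26.145,64.18): [(26.1076, 44.3172) (52, 45.1421) (52, 95) (26.2031, 95)]  |A|=1299.2013
4. ⊥bis P2·P3 via (24.51,66.385): [(26.1738, 79.4496) (26.1076, 44.3172) (52, 45.1421) (52, 95) (28.1541, 95)]  |A|=1284.0316
5. ⊥bis P2·P4 via (31.655,46.065): [(26.1738, 79.4496) (26.1169, 49.2513) (34.2424, 44.5764) (52, 45.1421) (52, 95) (28.1541, 95)]  |A|=1263.9638
6. ⊥bis P2·P5 via (36.185,63.06): [(39.5827, 44.7465) (52, 45.1421) (52, 95) (30.2591, 95)]  |A|=855.8274
7. canonical 4-gon: [(39.5827, 44.7465) (52, 45.1421) (52, 95) (30.2591, 95)]
8. shoelace: 855.8274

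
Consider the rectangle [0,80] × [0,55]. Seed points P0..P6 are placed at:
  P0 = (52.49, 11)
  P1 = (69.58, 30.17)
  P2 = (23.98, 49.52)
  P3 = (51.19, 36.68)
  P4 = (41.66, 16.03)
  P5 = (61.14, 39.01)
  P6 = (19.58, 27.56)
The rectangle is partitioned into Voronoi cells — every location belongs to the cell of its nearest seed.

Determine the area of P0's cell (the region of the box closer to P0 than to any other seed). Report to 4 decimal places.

1. box [0,80]×[0,55]: [(0, 0) (80, 0) (80, 55) (0, 55)]
2. ⊥bis P0·P1 via (61.035,20.585): [(0, 0) (80, 0) (80, 3.6778) (22.4314, 55) (0, 55)]  |A|=2922.7251
3. ⊥bis P0·P2 via (38.235,30.26): [(0, 1.9609) (0, 0) (80, 0) (80, 3.6778) (44.7629, 35.0915)]  |A|=1512.3465
4. ⊥bis P0·P3 via (51.84,23.84): [(27.9252, 22.6294) (0, 1.9609) (0, 0) (80, 0) (80, 3.6778) (57.086, 24.1056)]  |A|=1343.0714
5. ⊥bis P0·P4 via (47.075,13.515): [(51.8712, 23.8416) (40.798, 0) (80, 0) (80, 3.6778) (57.086, 24.1056)]  |A|=575.3325
6. ⊥bis P0·P5 via (56.815,25.005): [(51.8712, 23.8416) (40.798, 0) (80, 0) (80, 3.6778) (57.086, 24.1056)]  |A|=575.3325
7. ⊥bis P0·P6 via (36.035,19.28): [(51.8712, 23.8416) (40.798, 0) (80, 0) (80, 3.6778) (57.086, 24.1056)]  |A|=575.3325
8. canonical 5-gon: [(51.8712, 23.8416) (40.798, 0) (80, 0) (80, 3.6778) (57.086, 24.1056)]
9. shoelace: 575.3325

Area of P0's cell: 575.3325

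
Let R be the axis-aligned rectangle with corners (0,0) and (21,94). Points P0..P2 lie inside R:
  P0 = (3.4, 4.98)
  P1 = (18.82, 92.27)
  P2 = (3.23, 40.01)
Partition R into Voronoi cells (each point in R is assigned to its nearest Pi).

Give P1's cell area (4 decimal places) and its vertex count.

1. box [0,21]×[0,94]: [(0, 0) (21, 0) (21, 94) (0, 94)]
2. ⊥bis P1·P0 via (11.11,48.625): [(0, 50.5876) (21, 46.8779) (21, 94) (0, 94)]  |A|=950.6121
3. ⊥bis P1·P2 via (11.025,66.14): [(0, 69.4289) (21, 63.1643) (21, 94) (0, 94)]  |A|=581.7711
4. canonical 4-gon: [(0, 69.4289) (21, 63.1643) (21, 94) (0, 94)]
5. shoelace: 581.7711

Area of P1's cell: 581.7711 (4 vertices)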